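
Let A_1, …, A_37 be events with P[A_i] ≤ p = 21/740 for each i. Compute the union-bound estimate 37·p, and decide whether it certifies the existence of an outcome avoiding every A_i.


Union bound: P[∪_{i=1}^{37} A_i] ≤ Σ_i P[A_i] ≤ 37·p = 37·(21/740) = 21/20.
Numerically: 21/20 ≈ 1.050.
Is 21/20 < 1? NO.
Since the bound 21/20 is ≥ 1, the union bound is uninformative here; it does NOT by itself certify existence.

37·p = 21/20 ≈ 1.050; existence NOT certified by the union bound.


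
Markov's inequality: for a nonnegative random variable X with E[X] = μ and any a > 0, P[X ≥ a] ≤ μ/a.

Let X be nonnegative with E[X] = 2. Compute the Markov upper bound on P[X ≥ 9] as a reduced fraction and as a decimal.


μ = E[X] = 2, a = 9.
Markov: P[X ≥ 9] ≤ μ/a = (2)/9 = 2/9.
Numerically: ≈ 0.222222.
(Since a = 9 > μ = 2.000000, the bound 2/9 is < 1 and informative.)

P[X ≥ 9] ≤ 2/9 ≈ 0.222222.


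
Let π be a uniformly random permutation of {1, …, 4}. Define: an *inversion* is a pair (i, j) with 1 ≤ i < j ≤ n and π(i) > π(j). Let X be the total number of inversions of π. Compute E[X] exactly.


Write X = Σ X_I over the C(4, 2) = 6 pairs i < j, with X_I the indicator of one inversion.
There are 6 indicators.
For each fixed pair i < j, the values π(i) and π(j) are two distinct elements of {1, …, 4} in uniformly random order; by symmetry P[π(i) > π(j)] = 1/2.
By linearity: E[X] = 6 · (1/2) = C(4, 2) · (1/2) = 6/2 = 3 ≈ 3.0000.

E[X] = 3 = 3.0000.


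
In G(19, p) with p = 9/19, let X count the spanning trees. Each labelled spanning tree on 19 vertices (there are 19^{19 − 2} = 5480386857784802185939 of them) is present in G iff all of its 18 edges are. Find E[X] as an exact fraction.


K_19 has 19^{19 − 2} = 5480386857784802185939 labelled spanning trees.
For each such spanning tree H, let X_H = 1 if all 18 edges of H are present in G. Then P[X_H = 1] = p^{18} = (9/19)^{18} = 150094635296999121/104127350297911241532841.
By linearity of expectation: E[X] = Σ_H E[X_H] = 5480386857784802185939 · p^{18} = 5480386857784802185939 · 150094635296999121/104127350297911241532841 = 150094635296999121/19.
Numerically: E[X] ≈ 7.89972e+15.

E[X] = 5480386857784802185939 · (9/19)^{18} = 150094635296999121/19 ≈ 7.89972e+15.


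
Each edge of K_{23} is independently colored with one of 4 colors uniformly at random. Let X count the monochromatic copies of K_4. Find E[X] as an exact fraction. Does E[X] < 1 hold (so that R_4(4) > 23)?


E[X] = C(23, 4) · 4^{1 − 6} = 8855 · 4^{−5} = 8855/1024.
As a reduced fraction: E[X] = 8855/1024 ≈ 8.6474609.
Is E[X] < 1? NO.
Since E[X] ≥ 1, the first-moment bound is inconclusive at n = 23; it does NOT by itself certify R_4(4) > 23.

E[X] = 8855/1024 ≈ 8.6474609; E[X] ≥ 1; first-moment method inconclusive here.


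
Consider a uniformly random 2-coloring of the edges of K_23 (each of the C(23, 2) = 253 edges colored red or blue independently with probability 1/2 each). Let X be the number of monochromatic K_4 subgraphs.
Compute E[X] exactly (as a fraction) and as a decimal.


Let X = Σ_S X_S over the C(23, 4) = 8855 subsets S of size 4, where X_S = 1 if the K_4 on S is monochromatic.
For a fixed S, the K_4 on S has C(4, 2) = 6 edges. P[all 6 edges red] = (1/2)^6, and likewise for blue, so P[monochromatic] = 2·(1/2)^6 = 2^{1 − 6} = 1/32.
Summing: E[X] = C(23, 4) · 2^{1 − 6} = 8855 · 1/32 = 8855/32.
Numerically: E[X] ≈ 276.718750.

E[X] = C(23,4)·2^(1−C(4,2)) = 8855/32 ≈ 276.718750.


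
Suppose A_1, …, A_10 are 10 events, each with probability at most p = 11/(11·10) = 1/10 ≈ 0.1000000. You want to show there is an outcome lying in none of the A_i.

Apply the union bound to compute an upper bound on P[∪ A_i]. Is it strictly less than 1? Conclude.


Union bound: P[∪_{i=1}^{10} A_i] ≤ Σ_i P[A_i] ≤ 10·p = 10·(1/10) = 1.
Numerically: 1 ≈ 1.0000000.
Is 1 < 1? NO.
Since the bound 1 is ≥ 1, the union bound is uninformative here; it does NOT by itself certify existence.

10·p = 1 ≈ 1.0000000; existence NOT certified by the union bound.


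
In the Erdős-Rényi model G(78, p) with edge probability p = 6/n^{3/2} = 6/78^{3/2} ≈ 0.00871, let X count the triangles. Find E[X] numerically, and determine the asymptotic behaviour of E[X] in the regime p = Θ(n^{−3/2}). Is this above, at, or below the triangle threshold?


Number of potential triangles: C(78, 3) = 76076.
Each occurs with probability p³ ≈ (0.00871)³ ≈ 6.607361e-07.
By linearity: E[X] = C(78, 3)·p³ ≈ 76076 · 6.607361e-07 ≈ 0.0503.
Since α = 3/2 > 1, p = c/n^{3/2} = o(1/n) is below the triangle threshold p ~ 1/n. Asymptotically E[X] ~ (c³/6)·n^{3(1−α)} = (6³/6)·n^{-1.5} → 0, so by Markov's inequality G has no triangles w.h.p.

E[X] ≈ 0.0503; in regime p = Θ(1/n^{3/2}) E[X] tends to 0 (below the triangle threshold p ~ 1/n).


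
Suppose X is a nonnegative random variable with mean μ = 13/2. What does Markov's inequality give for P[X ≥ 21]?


μ = E[X] = 13/2, a = 21.
Markov: P[X ≥ 21] ≤ μ/a = (13/2)/21 = 13/42.
Numerically: ≈ 0.309524.
(Since a = 21 > μ = 6.500000, the bound 13/42 is < 1 and informative.)

P[X ≥ 21] ≤ 13/42 ≈ 0.309524.


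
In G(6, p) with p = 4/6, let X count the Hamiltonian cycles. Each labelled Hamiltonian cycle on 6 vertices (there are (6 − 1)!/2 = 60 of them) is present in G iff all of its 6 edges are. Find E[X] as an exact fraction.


K_6 has (6 − 1)!/2 = 60 labelled Hamiltonian cycles.
For each such Hamiltonian cycle H, let X_H = 1 if all 6 edges of H are present in G. Then P[X_H = 1] = p^{6} = (2/3)^{6} = 64/729.
Summing the indicators: E[X] = Σ_H E[X_H] = 60 · p^{6} = 60 · 64/729 = 1280/243.
Numerically: E[X] ≈ 5.27.

E[X] = 60 · (2/3)^{6} = 1280/243 ≈ 5.27.


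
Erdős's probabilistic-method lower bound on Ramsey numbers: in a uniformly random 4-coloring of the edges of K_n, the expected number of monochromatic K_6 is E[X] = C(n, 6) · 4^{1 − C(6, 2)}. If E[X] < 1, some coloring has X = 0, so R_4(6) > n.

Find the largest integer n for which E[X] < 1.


We need C(n, 6) · 4^{1 − 15} < 1, i.e. C(n, 6) < 4^{15 − 1} = 268435456.
Check values of n near the boundary:
  n = 76: C(76, 6) = 218618940; 218618940 < 268435456? YES
  n = 77: C(77, 6) = 237093780; 237093780 < 268435456? YES
  n = 78: C(78, 6) = 256851595; 256851595 < 268435456? YES
  n = 79: C(79, 6) = 277962685; 277962685 < 268435456? NO
  n = 80: C(80, 6) = 300500200; 300500200 < 268435456? NO
  n = 81: C(81, 6) = 324540216; 324540216 < 268435456? NO
The largest n with C(n, 6) < 268435456 is n = 78 (where E[X] = 256851595/268435456 ≈ 0.95685). Hence R_4(6) > 78, i.e. R_4(6) ≥ 79.

Largest n = 78; hence R_4(6) > 78.


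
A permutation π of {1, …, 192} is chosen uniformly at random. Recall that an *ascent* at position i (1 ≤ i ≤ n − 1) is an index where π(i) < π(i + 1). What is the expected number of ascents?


Write X = Σ X_I over i = 1, …, 191, with X_I the indicator of one ascent.
There are 191 indicators.
For each fixed i, the pair (π(i), π(i+1)) is a uniformly random ordered pair of distinct values from {1, …, 192}; by symmetry P[π(i) < π(i+1)] = 1/2.
By linearity: E[X] = 191 · (1/2) = (192 − 1) · (1/2) = 191/2 ≈ 95.500.

E[X] = 191/2 = 95.500.


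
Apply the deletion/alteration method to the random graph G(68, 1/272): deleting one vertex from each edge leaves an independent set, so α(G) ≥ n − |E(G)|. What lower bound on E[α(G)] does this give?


E[|E(G)|] = C(68, 2)·p = 2278 · (1/272) = 67/8.
E[α(G)] ≥ n − E[|E(G)|] = 68 − 67/8 = 477/8.
Numerically: ≈ 59.6250.
(This is only a lower bound; the true E[α(G)] may be larger.)

E[α(G)] ≥ 477/8 ≈ 59.6250.


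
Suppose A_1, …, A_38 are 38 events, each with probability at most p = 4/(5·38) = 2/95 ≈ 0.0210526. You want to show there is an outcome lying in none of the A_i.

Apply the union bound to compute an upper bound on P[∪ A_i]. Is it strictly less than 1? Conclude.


Union bound: P[∪_{i=1}^{38} A_i] ≤ Σ_i P[A_i] ≤ 38·p = 38·(2/95) = 4/5.
Numerically: 4/5 ≈ 0.8000000.
Is 4/5 < 1? YES.
Since P[∪ A_i] ≤ 4/5 < 1, the complement has P[∩ A_i^c] ≥ 1 − 4/5 = 1/5 > 0, so some outcome avoids every A_i.

38·p = 4/5 ≈ 0.8000000; existence CERTIFIED by the union bound.


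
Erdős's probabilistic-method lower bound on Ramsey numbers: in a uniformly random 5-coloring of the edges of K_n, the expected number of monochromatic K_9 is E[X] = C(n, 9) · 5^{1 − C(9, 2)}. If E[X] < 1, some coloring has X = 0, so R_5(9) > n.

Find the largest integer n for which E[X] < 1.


We need C(n, 9) · 5^{1 − 36} < 1, i.e. C(n, 9) < 5^{36 − 1} = 2910383045673370361328125.
Check values of n near the boundary:
  n = 2167: C(2167, 9) = 2855899084841489792706810; 2855899084841489792706810 < 2910383045673370361328125? YES
  n = 2168: C(2168, 9) = 2867804175977929537095120; 2867804175977929537095120 < 2910383045673370361328125? YES
  n = 2169: C(2169, 9) = 2879753360044504243499683; 2879753360044504243499683 < 2910383045673370361328125? YES
  n = 2170: C(2170, 9) = 2891746779868845075610510; 2891746779868845075610510 < 2910383045673370361328125? YES
  n = 2171: C(2171, 9) = 2903784578674959601827205; 2903784578674959601827205 < 2910383045673370361328125? YES
  n = 2172: C(2172, 9) = 2915866900084148060642020; 2915866900084148060642020 < 2910383045673370361328125? NO
  n = 2173: C(2173, 9) = 2927993888115921319674265; 2927993888115921319674265 < 2910383045673370361328125? NO
  n = 2174: C(2174, 9) = 2940165687188920530702934; 2940165687188920530702934 < 2910383045673370361328125? NO
The largest n with C(n, 9) < 2910383045673370361328125 is n = 2171 (where E[X] = 580756915734991920365441/582076609134674072265625 ≈ 0.998). Hence R_5(9) > 2171, i.e. R_5(9) ≥ 2172.

Largest n = 2171; hence R_5(9) > 2171.


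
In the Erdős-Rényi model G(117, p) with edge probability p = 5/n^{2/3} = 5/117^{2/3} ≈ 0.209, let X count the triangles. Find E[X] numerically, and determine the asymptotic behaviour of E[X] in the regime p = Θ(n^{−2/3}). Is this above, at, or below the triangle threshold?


Number of potential triangles: C(117, 3) = 260130.
Each occurs with probability p³ ≈ (0.209)³ ≈ 9.13142e-03.
By linearity: E[X] = C(117, 3)·p³ ≈ 260130 · 9.13142e-03 ≈ 2375.356.
Since α = 2/3 < 1, p = c/n^{2/3} ≫ 1/n is above the triangle threshold p ~ 1/n. Asymptotically E[X] ~ (c³/6)·n^{3(1−α)} = (5³/6)·n^{1} → ∞; triangles are abundant w.h.p.

E[X] ≈ 2375.356; in regime p = Θ(1/n^{2/3}) E[X] diverges (above the triangle threshold p ~ 1/n).


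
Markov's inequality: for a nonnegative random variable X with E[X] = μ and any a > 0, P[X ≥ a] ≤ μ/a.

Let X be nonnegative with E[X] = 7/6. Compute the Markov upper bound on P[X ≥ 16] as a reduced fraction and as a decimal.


μ = E[X] = 7/6, a = 16.
Markov: P[X ≥ 16] ≤ μ/a = (7/6)/16 = 7/96.
Numerically: ≈ 0.0729.
(Since a = 16 > μ = 1.1667, the bound 7/96 is < 1 and informative.)

P[X ≥ 16] ≤ 7/96 ≈ 0.0729.


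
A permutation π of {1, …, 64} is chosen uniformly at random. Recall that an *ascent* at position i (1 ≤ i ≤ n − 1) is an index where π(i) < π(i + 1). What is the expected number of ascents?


Write X = Σ X_I over i = 1, …, 63, with X_I the indicator of one ascent.
There are 63 indicators.
For each fixed i, the pair (π(i), π(i+1)) is a uniformly random ordered pair of distinct values from {1, …, 64}; by symmetry P[π(i) < π(i+1)] = 1/2.
By linearity: E[X] = 63 · (1/2) = (64 − 1) · (1/2) = 63/2 ≈ 31.500.

E[X] = 63/2 = 31.500.


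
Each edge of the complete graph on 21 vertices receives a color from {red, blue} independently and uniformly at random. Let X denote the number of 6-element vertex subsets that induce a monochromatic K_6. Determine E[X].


Let X = Σ_S X_S over the C(21, 6) = 54264 subsets S of size 6, where X_S = 1 if the K_6 on S is monochromatic.
For a fixed S, the K_6 on S has C(6, 2) = 15 edges. P[all 15 edges red] = (1/2)^15, and likewise for blue, so P[monochromatic] = 2·(1/2)^15 = 2^{1 − 15} = 1/16384.
By linearity: E[X] = C(21, 6) · 2^{1 − 15} = 54264 · 1/16384 = 6783/2048.
Numerically: E[X] ≈ 3.31201.

E[X] = C(21,6)·2^(1−C(6,2)) = 6783/2048 ≈ 3.31201.


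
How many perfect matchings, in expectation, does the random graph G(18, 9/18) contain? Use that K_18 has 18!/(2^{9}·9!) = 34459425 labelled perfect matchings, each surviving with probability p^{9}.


K_18 has 18!/(2^{9}·9!) = 34459425 labelled perfect matchings.
For each such perfect matching H, let X_H = 1 if all 9 edges of H are present in G. Then P[X_H = 1] = p^{9} = (1/2)^{9} = 1/512.
By linearity: E[X] = Σ_H E[X_H] = 34459425 · p^{9} = 34459425 · 1/512 = 34459425/512.
Numerically: E[X] ≈ 67303.6.

E[X] = 34459425 · (1/2)^{9} = 34459425/512 ≈ 67303.6.


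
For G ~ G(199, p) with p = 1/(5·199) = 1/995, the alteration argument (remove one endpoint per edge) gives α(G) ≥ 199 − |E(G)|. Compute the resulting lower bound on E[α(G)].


E[|E(G)|] = C(199, 2)·p = 19701 · (1/995) = 99/5.
E[α(G)] ≥ n − E[|E(G)|] = 199 − 99/5 = 896/5.
Numerically: ≈ 179.20000.
(This is only a lower bound; the true E[α(G)] may be larger.)

E[α(G)] ≥ 896/5 ≈ 179.20000.


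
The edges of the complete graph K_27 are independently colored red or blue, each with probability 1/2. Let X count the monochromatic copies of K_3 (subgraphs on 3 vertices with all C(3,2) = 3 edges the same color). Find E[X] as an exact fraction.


Let X = Σ_S X_S over the C(27, 3) = 2925 subsets S of size 3, where X_S = 1 if the K_3 on S is monochromatic.
For a fixed S, the K_3 on S has C(3, 2) = 3 edges. P[all 3 edges red] = (1/2)^3, and likewise for blue, so P[monochromatic] = 2·(1/2)^3 = 2^{1 − 3} = 1/4.
By linearity of expectation: E[X] = C(27, 3) · 2^{1 − 3} = 2925 · 1/4 = 2925/4.
Numerically: E[X] ≈ 731.250000.

E[X] = C(27,3)·2^(1−C(3,2)) = 2925/4 ≈ 731.250000.


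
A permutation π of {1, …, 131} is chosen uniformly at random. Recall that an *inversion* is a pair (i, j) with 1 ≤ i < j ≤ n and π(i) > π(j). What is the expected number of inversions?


Write X = Σ X_I over the C(131, 2) = 8515 pairs i < j, with X_I the indicator of one inversion.
There are 8515 indicators.
For each fixed pair i < j, the values π(i) and π(j) are two distinct elements of {1, …, 131} in uniformly random order; by symmetry P[π(i) > π(j)] = 1/2.
By linearity: E[X] = 8515 · (1/2) = C(131, 2) · (1/2) = 8515/2 = 8515/2 ≈ 4257.500000.

E[X] = 8515/2 = 4257.500000.


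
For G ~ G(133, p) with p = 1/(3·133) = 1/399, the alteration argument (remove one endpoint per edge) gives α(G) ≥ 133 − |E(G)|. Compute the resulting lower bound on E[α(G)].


E[|E(G)|] = C(133, 2)·p = 8778 · (1/399) = 22.
E[α(G)] ≥ n − E[|E(G)|] = 133 − 22 = 111.
Numerically: ≈ 111.00000.
(This is only a lower bound; the true E[α(G)] may be larger.)

E[α(G)] ≥ 111 ≈ 111.00000.


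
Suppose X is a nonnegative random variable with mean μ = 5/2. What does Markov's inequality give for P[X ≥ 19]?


μ = E[X] = 5/2, a = 19.
Markov: P[X ≥ 19] ≤ μ/a = (5/2)/19 = 5/38.
Numerically: ≈ 0.1316.
(Since a = 19 > μ = 2.5000, the bound 5/38 is < 1 and informative.)

P[X ≥ 19] ≤ 5/38 ≈ 0.1316.


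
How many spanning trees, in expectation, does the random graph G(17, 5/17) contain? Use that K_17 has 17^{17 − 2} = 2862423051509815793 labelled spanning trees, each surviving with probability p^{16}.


K_17 has 17^{17 − 2} = 2862423051509815793 labelled spanning trees.
For each such spanning tree H, let X_H = 1 if all 16 edges of H are present in G. Then P[X_H = 1] = p^{16} = (5/17)^{16} = 152587890625/48661191875666868481.
Summing the indicators: E[X] = Σ_H E[X_H] = 2862423051509815793 · p^{16} = 2862423051509815793 · 152587890625/48661191875666868481 = 152587890625/17.
Numerically: E[X] ≈ 8.97576e+09.

E[X] = 2862423051509815793 · (5/17)^{16} = 152587890625/17 ≈ 8.97576e+09.


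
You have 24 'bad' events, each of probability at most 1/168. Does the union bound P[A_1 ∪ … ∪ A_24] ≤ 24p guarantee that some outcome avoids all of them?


Union bound: P[∪_{i=1}^{24} A_i] ≤ Σ_i P[A_i] ≤ 24·p = 24·(1/168) = 1/7.
Numerically: 1/7 ≈ 0.1428571.
Is 1/7 < 1? YES.
Since P[∪ A_i] ≤ 1/7 < 1, the complement has P[∩ A_i^c] ≥ 1 − 1/7 = 6/7 > 0, so some outcome avoids every A_i.

24·p = 1/7 ≈ 0.1428571; existence CERTIFIED by the union bound.


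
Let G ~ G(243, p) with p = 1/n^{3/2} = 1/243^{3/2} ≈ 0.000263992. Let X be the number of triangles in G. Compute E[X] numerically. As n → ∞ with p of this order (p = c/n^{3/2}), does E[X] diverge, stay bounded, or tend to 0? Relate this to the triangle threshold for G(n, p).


Number of potential triangles: C(243, 3) = 2362041.
Each occurs with probability p³ ≈ (0.000263992)³ ≈ 1.83980489e-11.
By linearity: E[X] = C(243, 3)·p³ ≈ 2362041 · 1.83980489e-11 ≈ 0.000043.
Since α = 3/2 > 1, p = c/n^{3/2} = o(1/n) is below the triangle threshold p ~ 1/n. Asymptotically E[X] ~ (c³/6)·n^{3(1−α)} = (1³/6)·n^{-1.5} → 0, so by Markov's inequality G has no triangles w.h.p.

E[X] ≈ 0.000043; in regime p = Θ(1/n^{3/2}) E[X] tends to 0 (below the triangle threshold p ~ 1/n).


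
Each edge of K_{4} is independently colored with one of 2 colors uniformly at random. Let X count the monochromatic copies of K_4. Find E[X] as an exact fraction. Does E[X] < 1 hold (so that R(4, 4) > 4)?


E[X] = C(4, 4) · 2^{1 − 6} = 1 · 2^{−5} = 1/32.
As a reduced fraction: E[X] = 1/32 ≈ 0.031250.
Is E[X] < 1? YES.
Since E[X] < 1, there exists a 2-coloring of K_{4} with no monochromatic K_4; hence R(4, 4) > 4.

E[X] = 1/32 ≈ 0.031250; E[X] < 1, so R(4, 4) > 4.


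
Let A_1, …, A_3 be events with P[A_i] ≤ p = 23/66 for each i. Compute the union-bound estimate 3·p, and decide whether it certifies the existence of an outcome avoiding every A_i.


Union bound: P[∪_{i=1}^{3} A_i] ≤ Σ_i P[A_i] ≤ 3·p = 3·(23/66) = 23/22.
Numerically: 23/22 ≈ 1.04545.
Is 23/22 < 1? NO.
Since the bound 23/22 is ≥ 1, the union bound is uninformative here; it does NOT by itself certify existence.

3·p = 23/22 ≈ 1.04545; existence NOT certified by the union bound.


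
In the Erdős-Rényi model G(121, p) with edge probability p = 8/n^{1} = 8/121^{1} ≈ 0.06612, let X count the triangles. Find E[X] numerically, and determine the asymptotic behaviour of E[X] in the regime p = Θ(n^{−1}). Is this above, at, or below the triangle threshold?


Number of potential triangles: C(121, 3) = 287980.
Each occurs with probability p³ ≈ (0.06612)³ ≈ 2.890107e-04.
By linearity: E[X] = C(121, 3)·p³ ≈ 287980 · 2.890107e-04 ≈ 83.2293.
Here α = 1, so p = 8/n is exactly at the triangle threshold p ~ 1/n. Asymptotically E[X] → c³/6 = 8³/6 = 256/3 ≈ 85.3333, a bounded constant. In this regime the triangle count is asymptotically Poisson(c³/6).

E[X] ≈ 83.2293; in regime p = Θ(1/n^{1}) E[X] stays bounded (at the triangle threshold p ~ 1/n).


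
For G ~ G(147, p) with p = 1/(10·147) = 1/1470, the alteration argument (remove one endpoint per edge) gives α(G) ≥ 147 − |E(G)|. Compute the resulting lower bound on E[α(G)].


E[|E(G)|] = C(147, 2)·p = 10731 · (1/1470) = 73/10.
E[α(G)] ≥ n − E[|E(G)|] = 147 − 73/10 = 1397/10.
Numerically: ≈ 139.7000.
(This is only a lower bound; the true E[α(G)] may be larger.)

E[α(G)] ≥ 1397/10 ≈ 139.7000.


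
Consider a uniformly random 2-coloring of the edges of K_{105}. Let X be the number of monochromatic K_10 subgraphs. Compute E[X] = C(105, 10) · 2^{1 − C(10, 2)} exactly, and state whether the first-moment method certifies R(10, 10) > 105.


E[X] = C(105, 10) · 2^{1 − 45} = 28848458598960 · 2^{−44} = 28848458598960/17592186044416.
As a reduced fraction: E[X] = 1803028662435/1099511627776 ≈ 1.639845.
Is E[X] < 1? NO.
Since E[X] ≥ 1, the first-moment bound is inconclusive at n = 105; it does NOT by itself certify R(10, 10) > 105.

E[X] = 1803028662435/1099511627776 ≈ 1.639845; E[X] ≥ 1; first-moment method inconclusive here.


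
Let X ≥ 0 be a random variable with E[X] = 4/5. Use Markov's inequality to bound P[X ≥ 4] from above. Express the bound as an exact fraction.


μ = E[X] = 4/5, a = 4.
Markov: P[X ≥ 4] ≤ μ/a = (4/5)/4 = 1/5.
Numerically: ≈ 0.200000.
(Since a = 4 > μ = 0.800000, the bound 1/5 is < 1 and informative.)

P[X ≥ 4] ≤ 1/5 ≈ 0.200000.


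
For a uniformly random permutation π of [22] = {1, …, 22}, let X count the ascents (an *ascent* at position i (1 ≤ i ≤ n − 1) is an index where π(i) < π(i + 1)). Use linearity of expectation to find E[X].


Write X = Σ X_I over i = 1, …, 21, with X_I the indicator of one ascent.
There are 21 indicators.
For each fixed i, the pair (π(i), π(i+1)) is a uniformly random ordered pair of distinct values from {1, …, 22}; by symmetry P[π(i) < π(i+1)] = 1/2.
By linearity: E[X] = 21 · (1/2) = (22 − 1) · (1/2) = 21/2 ≈ 10.5000.

E[X] = 21/2 = 10.5000.


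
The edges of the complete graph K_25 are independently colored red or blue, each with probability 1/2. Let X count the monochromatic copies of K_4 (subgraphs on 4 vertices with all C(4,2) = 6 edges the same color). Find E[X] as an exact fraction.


Let X = Σ_S X_S over the C(25, 4) = 12650 subsets S of size 4, where X_S = 1 if the K_4 on S is monochromatic.
For a fixed S, the K_4 on S has C(4, 2) = 6 edges. P[all 6 edges red] = (1/2)^6, and likewise for blue, so P[monochromatic] = 2·(1/2)^6 = 2^{1 − 6} = 1/32.
Summing: E[X] = C(25, 4) · 2^{1 − 6} = 12650 · 1/32 = 6325/16.
Numerically: E[X] ≈ 395.3125.

E[X] = C(25,4)·2^(1−C(4,2)) = 6325/16 ≈ 395.3125.


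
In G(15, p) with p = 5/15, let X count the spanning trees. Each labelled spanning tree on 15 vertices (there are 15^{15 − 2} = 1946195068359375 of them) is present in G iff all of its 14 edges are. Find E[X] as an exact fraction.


K_15 has 15^{15 − 2} = 1946195068359375 labelled spanning trees.
For each such spanning tree H, let X_H = 1 if all 14 edges of H are present in G. Then P[X_H = 1] = p^{14} = (1/3)^{14} = 1/4782969.
By linearity of expectation: E[X] = Σ_H E[X_H] = 1946195068359375 · p^{14} = 1946195068359375 · 1/4782969 = 1220703125/3.
Numerically: E[X] ≈ 4.069e+08.

E[X] = 1946195068359375 · (1/3)^{14} = 1220703125/3 ≈ 4.069e+08.


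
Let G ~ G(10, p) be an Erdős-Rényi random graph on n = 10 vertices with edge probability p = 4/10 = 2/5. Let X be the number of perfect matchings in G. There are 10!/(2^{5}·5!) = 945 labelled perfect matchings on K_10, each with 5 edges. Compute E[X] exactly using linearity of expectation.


K_10 has 10!/(2^{5}·5!) = 945 labelled perfect matchings.
For each such perfect matching H, let X_H = 1 if all 5 edges of H are present in G. Then P[X_H = 1] = p^{5} = (2/5)^{5} = 32/3125.
Summing the indicators: E[X] = Σ_H E[X_H] = 945 · p^{5} = 945 · 32/3125 = 6048/625.
Numerically: E[X] ≈ 9.677.

E[X] = 945 · (2/5)^{5} = 6048/625 ≈ 9.677.


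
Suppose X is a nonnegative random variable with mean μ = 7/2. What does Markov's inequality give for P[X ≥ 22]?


μ = E[X] = 7/2, a = 22.
Markov: P[X ≥ 22] ≤ μ/a = (7/2)/22 = 7/44.
Numerically: ≈ 0.1591.
(Since a = 22 > μ = 3.5000, the bound 7/44 is < 1 and informative.)

P[X ≥ 22] ≤ 7/44 ≈ 0.1591.


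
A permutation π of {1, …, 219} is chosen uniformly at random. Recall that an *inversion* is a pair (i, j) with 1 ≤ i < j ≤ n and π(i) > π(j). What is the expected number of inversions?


Write X = Σ X_I over the C(219, 2) = 23871 pairs i < j, with X_I the indicator of one inversion.
There are 23871 indicators.
For each fixed pair i < j, the values π(i) and π(j) are two distinct elements of {1, …, 219} in uniformly random order; by symmetry P[π(i) > π(j)] = 1/2.
By linearity: E[X] = 23871 · (1/2) = C(219, 2) · (1/2) = 23871/2 = 23871/2 ≈ 11935.5000.

E[X] = 23871/2 = 11935.5000.


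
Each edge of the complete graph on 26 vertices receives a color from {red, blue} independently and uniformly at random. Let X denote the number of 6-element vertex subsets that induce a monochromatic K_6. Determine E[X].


Let X = Σ_S X_S over the C(26, 6) = 230230 subsets S of size 6, where X_S = 1 if the K_6 on S is monochromatic.
For a fixed S, the K_6 on S has C(6, 2) = 15 edges. P[all 15 edges red] = (1/2)^15, and likewise for blue, so P[monochromatic] = 2·(1/2)^15 = 2^{1 − 15} = 1/16384.
By linearity: E[X] = C(26, 6) · 2^{1 − 15} = 230230 · 1/16384 = 115115/8192.
Numerically: E[X] ≈ 14.052.

E[X] = C(26,6)·2^(1−C(6,2)) = 115115/8192 ≈ 14.052.


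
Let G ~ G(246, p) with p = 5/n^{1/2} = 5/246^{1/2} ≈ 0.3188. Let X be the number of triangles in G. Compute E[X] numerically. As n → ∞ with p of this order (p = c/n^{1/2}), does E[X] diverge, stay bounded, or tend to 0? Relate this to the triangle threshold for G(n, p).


Number of potential triangles: C(246, 3) = 2450980.
Each occurs with probability p³ ≈ (0.3188)³ ≈ 3.239719e-02.
By linearity: E[X] = C(246, 3)·p³ ≈ 2450980 · 3.239719e-02 ≈ 79404.8665.
Since α = 1/2 < 1, p = c/n^{1/2} ≫ 1/n is above the triangle threshold p ~ 1/n. Asymptotically E[X] ~ (c³/6)·n^{3(1−α)} = (5³/6)·n^{1.5} → ∞; triangles are abundant w.h.p.

E[X] ≈ 79404.8665; in regime p = Θ(1/n^{1/2}) E[X] diverges (above the triangle threshold p ~ 1/n).


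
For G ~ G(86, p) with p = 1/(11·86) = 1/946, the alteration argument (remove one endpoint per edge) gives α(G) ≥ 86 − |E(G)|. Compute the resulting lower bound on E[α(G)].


E[|E(G)|] = C(86, 2)·p = 3655 · (1/946) = 85/22.
E[α(G)] ≥ n − E[|E(G)|] = 86 − 85/22 = 1807/22.
Numerically: ≈ 82.1364.
(This is only a lower bound; the true E[α(G)] may be larger.)

E[α(G)] ≥ 1807/22 ≈ 82.1364.


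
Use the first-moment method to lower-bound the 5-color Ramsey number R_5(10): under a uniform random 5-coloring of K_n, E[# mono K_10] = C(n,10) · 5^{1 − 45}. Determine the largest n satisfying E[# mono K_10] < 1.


We need C(n, 10) · 5^{1 − 45} < 1, i.e. C(n, 10) < 5^{45 − 1} = 5684341886080801486968994140625.
Check values of n near the boundary:
  n = 5389: C(5389, 10) = 5645340767466558997768874792926; 5645340767466558997768874792926 < 5684341886080801486968994140625? YES
  n = 5390: C(5390, 10) = 5655833965919099070255434039753; 5655833965919099070255434039753 < 5684341886080801486968994140625? YES
  n = 5391: C(5391, 10) = 5666344714787188828795213697883; 5666344714787188828795213697883 < 5684341886080801486968994140625? YES
  n = 5392: C(5392, 10) = 5676873040158402483252283957448; 5676873040158402483252283957448 < 5684341886080801486968994140625? YES
  n = 5393: C(5393, 10) = 5687418968154238267170642278008; 5687418968154238267170642278008 < 5684341886080801486968994140625? NO
  n = 5394: C(5394, 10) = 5697982524930156243149785372878; 5697982524930156243149785372878 < 5684341886080801486968994140625? NO
The largest n with C(n, 10) < 5684341886080801486968994140625 is n = 5392 (where E[X] = 5676873040158402483252283957448/5684341886080801486968994140625 ≈ 0.99869). Hence R_5(10) > 5392, i.e. R_5(10) ≥ 5393.

Largest n = 5392; hence R_5(10) > 5392.


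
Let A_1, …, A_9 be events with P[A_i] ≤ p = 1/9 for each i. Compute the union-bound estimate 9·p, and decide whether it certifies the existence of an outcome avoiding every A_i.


Union bound: P[∪_{i=1}^{9} A_i] ≤ Σ_i P[A_i] ≤ 9·p = 9·(1/9) = 1.
Numerically: 1 ≈ 1.000.
Is 1 < 1? NO.
Since the bound 1 is ≥ 1, the union bound is uninformative here; it does NOT by itself certify existence.

9·p = 1 ≈ 1.000; existence NOT certified by the union bound.


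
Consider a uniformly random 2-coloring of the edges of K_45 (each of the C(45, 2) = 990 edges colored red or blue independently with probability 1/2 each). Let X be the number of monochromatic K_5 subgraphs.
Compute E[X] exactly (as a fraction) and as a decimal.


Let X = Σ_S X_S over the C(45, 5) = 1221759 subsets S of size 5, where X_S = 1 if the K_5 on S is monochromatic.
For a fixed S, the K_5 on S has C(5, 2) = 10 edges. P[all 10 edges red] = (1/2)^10, and likewise for blue, so P[monochromatic] = 2·(1/2)^10 = 2^{1 − 10} = 1/512.
By linearity of expectation: E[X] = C(45, 5) · 2^{1 − 10} = 1221759 · 1/512 = 1221759/512.
Numerically: E[X] ≈ 2386.248047.

E[X] = C(45,5)·2^(1−C(5,2)) = 1221759/512 ≈ 2386.248047.


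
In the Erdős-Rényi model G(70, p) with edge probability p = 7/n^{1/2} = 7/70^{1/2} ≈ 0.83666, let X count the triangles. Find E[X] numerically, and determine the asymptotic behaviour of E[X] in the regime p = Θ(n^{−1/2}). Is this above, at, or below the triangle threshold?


Number of potential triangles: C(70, 3) = 54740.
Each occurs with probability p³ ≈ (0.83666)³ ≈ 5.8566202e-01.
By linearity: E[X] = C(70, 3)·p³ ≈ 54740 · 5.8566202e-01 ≈ 32059.13890.
Since α = 1/2 < 1, p = c/n^{1/2} ≫ 1/n is above the triangle threshold p ~ 1/n. Asymptotically E[X] ~ (c³/6)·n^{3(1−α)} = (7³/6)·n^{1.5} → ∞; triangles are abundant w.h.p.

E[X] ≈ 32059.13890; in regime p = Θ(1/n^{1/2}) E[X] diverges (above the triangle threshold p ~ 1/n).


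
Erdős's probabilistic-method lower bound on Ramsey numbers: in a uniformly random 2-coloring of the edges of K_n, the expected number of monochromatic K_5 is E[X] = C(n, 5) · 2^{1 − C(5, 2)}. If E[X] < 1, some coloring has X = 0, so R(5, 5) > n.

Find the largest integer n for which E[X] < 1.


We need C(n, 5) · 2^{1 − 10} < 1, i.e. C(n, 5) < 2^{10 − 1} = 512.
Check values of n near the boundary:
  n = 7: C(7, 5) = 21; 21 < 512? YES
  n = 8: C(8, 5) = 56; 56 < 512? YES
  n = 9: C(9, 5) = 126; 126 < 512? YES
  n = 10: C(10, 5) = 252; 252 < 512? YES
  n = 11: C(11, 5) = 462; 462 < 512? YES
  n = 12: C(12, 5) = 792; 792 < 512? NO
  n = 13: C(13, 5) = 1287; 1287 < 512? NO
The largest n with C(n, 5) < 512 is n = 11 (where E[X] = 231/256 ≈ 0.902). Hence R(5, 5) > 11, i.e. R(5, 5) ≥ 12.

Largest n = 11; hence R(5, 5) > 11.


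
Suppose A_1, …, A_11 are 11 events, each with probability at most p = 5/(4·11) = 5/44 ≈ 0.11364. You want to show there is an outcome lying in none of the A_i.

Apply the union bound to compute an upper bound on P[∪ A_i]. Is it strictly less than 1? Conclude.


Union bound: P[∪_{i=1}^{11} A_i] ≤ Σ_i P[A_i] ≤ 11·p = 11·(5/44) = 5/4.
Numerically: 5/4 ≈ 1.25000.
Is 5/4 < 1? NO.
Since the bound 5/4 is ≥ 1, the union bound is uninformative here; it does NOT by itself certify existence.

11·p = 5/4 ≈ 1.25000; existence NOT certified by the union bound.


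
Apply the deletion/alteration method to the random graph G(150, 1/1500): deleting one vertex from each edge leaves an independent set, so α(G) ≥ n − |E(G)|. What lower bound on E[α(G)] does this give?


E[|E(G)|] = C(150, 2)·p = 11175 · (1/1500) = 149/20.
E[α(G)] ≥ n − E[|E(G)|] = 150 − 149/20 = 2851/20.
Numerically: ≈ 142.550000.
(This is only a lower bound; the true E[α(G)] may be larger.)

E[α(G)] ≥ 2851/20 ≈ 142.550000.


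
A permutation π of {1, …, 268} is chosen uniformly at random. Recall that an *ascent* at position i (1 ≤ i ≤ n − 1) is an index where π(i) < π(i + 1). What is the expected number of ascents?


Write X = Σ X_I over i = 1, …, 267, with X_I the indicator of one ascent.
There are 267 indicators.
For each fixed i, the pair (π(i), π(i+1)) is a uniformly random ordered pair of distinct values from {1, …, 268}; by symmetry P[π(i) < π(i+1)] = 1/2.
By linearity: E[X] = 267 · (1/2) = (268 − 1) · (1/2) = 267/2 ≈ 133.500000.

E[X] = 267/2 = 133.500000.


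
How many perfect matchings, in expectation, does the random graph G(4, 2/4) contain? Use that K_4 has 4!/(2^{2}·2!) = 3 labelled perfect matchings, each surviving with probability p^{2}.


K_4 has 4!/(2^{2}·2!) = 3 labelled perfect matchings.
For each such perfect matching H, let X_H = 1 if all 2 edges of H are present in G. Then P[X_H = 1] = p^{2} = (1/2)^{2} = 1/4.
Summing the indicators: E[X] = Σ_H E[X_H] = 3 · p^{2} = 3 · 1/4 = 3/4.
Numerically: E[X] ≈ 0.75.

E[X] = 3 · (1/2)^{2} = 3/4 ≈ 0.75.


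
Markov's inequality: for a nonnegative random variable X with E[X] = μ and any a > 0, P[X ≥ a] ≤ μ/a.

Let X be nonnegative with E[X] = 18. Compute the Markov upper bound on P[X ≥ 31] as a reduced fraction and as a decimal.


μ = E[X] = 18, a = 31.
Markov: P[X ≥ 31] ≤ μ/a = (18)/31 = 18/31.
Numerically: ≈ 0.581.
(Since a = 31 > μ = 18.000, the bound 18/31 is < 1 and informative.)

P[X ≥ 31] ≤ 18/31 ≈ 0.581.


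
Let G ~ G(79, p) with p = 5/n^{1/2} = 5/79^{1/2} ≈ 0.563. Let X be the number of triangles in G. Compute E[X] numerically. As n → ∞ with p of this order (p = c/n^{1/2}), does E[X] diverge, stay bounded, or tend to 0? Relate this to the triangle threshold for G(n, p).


Number of potential triangles: C(79, 3) = 79079.
Each occurs with probability p³ ≈ (0.563)³ ≈ 1.78020e-01.
By linearity: E[X] = C(79, 3)·p³ ≈ 79079 · 1.78020e-01 ≈ 14077.662.
Since α = 1/2 < 1, p = c/n^{1/2} ≫ 1/n is above the triangle threshold p ~ 1/n. Asymptotically E[X] ~ (c³/6)·n^{3(1−α)} = (5³/6)·n^{1.5} → ∞; triangles are abundant w.h.p.

E[X] ≈ 14077.662; in regime p = Θ(1/n^{1/2}) E[X] diverges (above the triangle threshold p ~ 1/n).


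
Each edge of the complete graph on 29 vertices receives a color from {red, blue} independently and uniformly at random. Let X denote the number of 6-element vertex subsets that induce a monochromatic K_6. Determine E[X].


Let X = Σ_S X_S over the C(29, 6) = 475020 subsets S of size 6, where X_S = 1 if the K_6 on S is monochromatic.
For a fixed S, the K_6 on S has C(6, 2) = 15 edges. P[all 15 edges red] = (1/2)^15, and likewise for blue, so P[monochromatic] = 2·(1/2)^15 = 2^{1 − 15} = 1/16384.
By linearity of expectation: E[X] = C(29, 6) · 2^{1 − 15} = 475020 · 1/16384 = 118755/4096.
Numerically: E[X] ≈ 28.9929.

E[X] = C(29,6)·2^(1−C(6,2)) = 118755/4096 ≈ 28.9929.


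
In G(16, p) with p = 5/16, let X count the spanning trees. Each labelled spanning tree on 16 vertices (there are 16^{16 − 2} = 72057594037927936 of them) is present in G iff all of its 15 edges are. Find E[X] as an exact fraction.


K_16 has 16^{16 − 2} = 72057594037927936 labelled spanning trees.
For each such spanning tree H, let X_H = 1 if all 15 edges of H are present in G. Then P[X_H = 1] = p^{15} = (5/16)^{15} = 30517578125/1152921504606846976.
By linearity: E[X] = Σ_H E[X_H] = 72057594037927936 · p^{15} = 72057594037927936 · 30517578125/1152921504606846976 = 30517578125/16.
Numerically: E[X] ≈ 1.91e+09.

E[X] = 72057594037927936 · (5/16)^{15} = 30517578125/16 ≈ 1.91e+09.


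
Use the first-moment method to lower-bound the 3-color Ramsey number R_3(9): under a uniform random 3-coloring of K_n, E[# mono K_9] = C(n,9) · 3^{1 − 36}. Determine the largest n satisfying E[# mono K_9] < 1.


We need C(n, 9) · 3^{1 − 36} < 1, i.e. C(n, 9) < 3^{36 − 1} = 50031545098999707.
Check values of n near the boundary:
  n = 297: C(297, 9) = 43842345008337645; 43842345008337645 < 50031545098999707? YES
  n = 298: C(298, 9) = 45207677551849890; 45207677551849890 < 50031545098999707? YES
  n = 299: C(299, 9) = 46610674441390059; 46610674441390059 < 50031545098999707? YES
  n = 300: C(300, 9) = 48052241692154700; 48052241692154700 < 50031545098999707? YES
  n = 301: C(301, 9) = 49533303936090975; 49533303936090975 < 50031545098999707? YES
  n = 302: C(302, 9) = 51054804739588650; 51054804739588650 < 50031545098999707? NO
  n = 303: C(303, 9) = 52617706925494425; 52617706925494425 < 50031545098999707? NO
  n = 304: C(304, 9) = 54222992899492560; 54222992899492560 < 50031545098999707? NO
The largest n with C(n, 9) < 50031545098999707 is n = 301 (where E[X] = 16511101312030325/16677181699666569 ≈ 0.990041). Hence R_3(9) > 301, i.e. R_3(9) ≥ 302.

Largest n = 301; hence R_3(9) > 301.


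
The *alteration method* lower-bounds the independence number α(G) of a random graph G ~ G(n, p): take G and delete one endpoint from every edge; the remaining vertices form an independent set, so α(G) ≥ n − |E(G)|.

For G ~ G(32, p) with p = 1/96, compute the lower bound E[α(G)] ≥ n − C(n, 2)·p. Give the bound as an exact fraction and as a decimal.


E[|E(G)|] = C(32, 2)·p = 496 · (1/96) = 31/6.
E[α(G)] ≥ n − E[|E(G)|] = 32 − 31/6 = 161/6.
Numerically: ≈ 26.833.
(This is only a lower bound; the true E[α(G)] may be larger.)

E[α(G)] ≥ 161/6 ≈ 26.833.


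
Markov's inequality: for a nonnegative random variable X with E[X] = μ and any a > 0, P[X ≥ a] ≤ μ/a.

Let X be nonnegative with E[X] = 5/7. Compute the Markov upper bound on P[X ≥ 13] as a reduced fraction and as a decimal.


μ = E[X] = 5/7, a = 13.
Markov: P[X ≥ 13] ≤ μ/a = (5/7)/13 = 5/91.
Numerically: ≈ 0.054945.
(Since a = 13 > μ = 0.714286, the bound 5/91 is < 1 and informative.)

P[X ≥ 13] ≤ 5/91 ≈ 0.054945.


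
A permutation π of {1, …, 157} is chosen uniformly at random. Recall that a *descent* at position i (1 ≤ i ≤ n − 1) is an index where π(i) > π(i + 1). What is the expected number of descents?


Write X = Σ X_I over i = 1, …, 156, with X_I the indicator of one descent.
There are 156 indicators.
For each fixed i, the pair (π(i), π(i+1)) is a uniformly random ordered pair of distinct values from {1, …, 157}; by symmetry P[π(i) > π(i+1)] = 1/2.
By linearity: E[X] = 156 · (1/2) = (157 − 1) · (1/2) = 78 ≈ 78.000.

E[X] = 78 = 78.000.


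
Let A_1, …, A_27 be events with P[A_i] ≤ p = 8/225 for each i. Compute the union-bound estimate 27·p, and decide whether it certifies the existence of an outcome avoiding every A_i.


Union bound: P[∪_{i=1}^{27} A_i] ≤ Σ_i P[A_i] ≤ 27·p = 27·(8/225) = 24/25.
Numerically: 24/25 ≈ 0.9600000.
Is 24/25 < 1? YES.
Since P[∪ A_i] ≤ 24/25 < 1, the complement has P[∩ A_i^c] ≥ 1 − 24/25 = 1/25 > 0, so some outcome avoids every A_i.

27·p = 24/25 ≈ 0.9600000; existence CERTIFIED by the union bound.


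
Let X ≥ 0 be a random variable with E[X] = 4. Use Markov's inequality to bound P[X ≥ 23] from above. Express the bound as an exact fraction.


μ = E[X] = 4, a = 23.
Markov: P[X ≥ 23] ≤ μ/a = (4)/23 = 4/23.
Numerically: ≈ 0.17391.
(Since a = 23 > μ = 4.00000, the bound 4/23 is < 1 and informative.)

P[X ≥ 23] ≤ 4/23 ≈ 0.17391.


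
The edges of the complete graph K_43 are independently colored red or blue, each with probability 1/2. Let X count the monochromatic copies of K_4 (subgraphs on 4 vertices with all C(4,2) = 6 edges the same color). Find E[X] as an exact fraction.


Let X = Σ_S X_S over the C(43, 4) = 123410 subsets S of size 4, where X_S = 1 if the K_4 on S is monochromatic.
For a fixed S, the K_4 on S has C(4, 2) = 6 edges. P[all 6 edges red] = (1/2)^6, and likewise for blue, so P[monochromatic] = 2·(1/2)^6 = 2^{1 − 6} = 1/32.
By linearity of expectation: E[X] = C(43, 4) · 2^{1 − 6} = 123410 · 1/32 = 61705/16.
Numerically: E[X] ≈ 3856.56250.

E[X] = C(43,4)·2^(1−C(4,2)) = 61705/16 ≈ 3856.56250.


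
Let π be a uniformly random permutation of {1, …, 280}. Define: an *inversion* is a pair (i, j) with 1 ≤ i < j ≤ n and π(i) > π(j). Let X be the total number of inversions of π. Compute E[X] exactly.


Write X = Σ X_I over the C(280, 2) = 39060 pairs i < j, with X_I the indicator of one inversion.
There are 39060 indicators.
For each fixed pair i < j, the values π(i) and π(j) are two distinct elements of {1, …, 280} in uniformly random order; by symmetry P[π(i) > π(j)] = 1/2.
By linearity: E[X] = 39060 · (1/2) = C(280, 2) · (1/2) = 39060/2 = 19530 ≈ 19530.000000.

E[X] = 19530 = 19530.000000.


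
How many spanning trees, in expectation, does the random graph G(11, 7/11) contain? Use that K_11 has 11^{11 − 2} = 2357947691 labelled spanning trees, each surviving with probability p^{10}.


K_11 has 11^{11 − 2} = 2357947691 labelled spanning trees.
For each such spanning tree H, let X_H = 1 if all 10 edges of H are present in G. Then P[X_H = 1] = p^{10} = (7/11)^{10} = 282475249/25937424601.
Summing the indicators: E[X] = Σ_H E[X_H] = 2357947691 · p^{10} = 2357947691 · 282475249/25937424601 = 282475249/11.
Numerically: E[X] ≈ 2.57e+07.

E[X] = 2357947691 · (7/11)^{10} = 282475249/11 ≈ 2.57e+07.
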